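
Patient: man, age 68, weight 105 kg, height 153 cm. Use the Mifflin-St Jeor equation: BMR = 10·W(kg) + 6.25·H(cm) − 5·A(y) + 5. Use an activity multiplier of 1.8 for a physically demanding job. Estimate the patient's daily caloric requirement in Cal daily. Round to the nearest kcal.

Mifflin-St Jeor (male): BMR = 10(105) + 6.25(153) − 5(68) + 5 = 1050 + 956.25 − 340 + 5 = 1671.25 kcal/day.
TEE = BMR × activity factor = 1671.25 × 1.8 = 3008.25 kcal/day.

3008 Cal daily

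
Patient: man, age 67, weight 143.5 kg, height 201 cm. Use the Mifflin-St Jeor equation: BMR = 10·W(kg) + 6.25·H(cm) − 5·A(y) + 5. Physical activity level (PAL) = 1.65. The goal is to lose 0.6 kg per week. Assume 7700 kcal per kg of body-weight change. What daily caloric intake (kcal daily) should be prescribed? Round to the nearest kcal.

Mifflin-St Jeor (male): BMR = 10(143.5) + 6.25(201) − 5(67) + 5 = 1435 + 1256.25 − 335 + 5 = 2361.25 kcal/day.
TEE = 2361.25 × 1.65 = 3896.0625 kcal/day.
Required daily deficit = 0.6 × 7700 ÷ 7 = 660 kcal/day.
Target intake = 3896.0625 − 660 = 3236.0625 kcal/day.

3236 kcal daily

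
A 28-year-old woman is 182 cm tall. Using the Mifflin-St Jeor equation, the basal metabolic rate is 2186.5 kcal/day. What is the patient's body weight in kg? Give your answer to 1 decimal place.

2186.5 = 10·W + 6.25(182) − 5(28) − 161
10·W = 2186.5 − 836.5 = 1350, so W = 135 kg.

135.0 kg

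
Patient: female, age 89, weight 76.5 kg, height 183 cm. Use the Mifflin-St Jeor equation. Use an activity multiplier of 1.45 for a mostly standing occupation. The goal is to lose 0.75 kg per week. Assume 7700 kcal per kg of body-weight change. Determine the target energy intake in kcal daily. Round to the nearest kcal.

Mifflin-St Jeor (female): BMR = 10(76.5) + 6.25(183) − 5(89) − 161 = 765 + 1143.75 − 445 − 161 = 1302.75 kcal/day.
TEE = 1302.75 × 1.45 = 1888.9875 kcal/day.
Required daily deficit = 0.75 × 7700 ÷ 7 = 825 kcal/day.
Target intake = 1888.9875 − 825 = 1063.9875 kcal/day.

1064 kcal daily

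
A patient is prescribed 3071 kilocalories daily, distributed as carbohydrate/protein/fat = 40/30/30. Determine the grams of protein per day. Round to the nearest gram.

Protein energy = 30% × 3071 = 921.3 kcal.
At 4 kcal/g: 921.3 ÷ 4 = 230.325 g.

230 g/day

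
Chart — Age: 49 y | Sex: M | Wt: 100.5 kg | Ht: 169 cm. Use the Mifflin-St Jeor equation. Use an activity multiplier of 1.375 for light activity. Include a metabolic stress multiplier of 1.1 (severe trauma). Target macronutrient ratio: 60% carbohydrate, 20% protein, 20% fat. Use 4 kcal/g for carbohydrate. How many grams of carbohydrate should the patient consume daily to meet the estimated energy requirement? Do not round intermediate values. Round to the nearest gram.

413 g/day

Mifflin-St Jeor (male): BMR = 10(100.5) + 6.25(169) − 5(49) + 5 = 1005 + 1056.25 − 245 + 5 = 1821.25 kcal/day.
TEE = 1821.25 × 1.375 = 2504.2188 kcal/day.
With stress factor 1.1: 2504.2188 × 1.1 = 2754.6406 kcal/day.
Carbohydrate energy = 60% × 2754.6406 = 1652.7844 kcal.
Carbohydrate = 1652.7844 ÷ 4 kcal/g = 413.1961 g.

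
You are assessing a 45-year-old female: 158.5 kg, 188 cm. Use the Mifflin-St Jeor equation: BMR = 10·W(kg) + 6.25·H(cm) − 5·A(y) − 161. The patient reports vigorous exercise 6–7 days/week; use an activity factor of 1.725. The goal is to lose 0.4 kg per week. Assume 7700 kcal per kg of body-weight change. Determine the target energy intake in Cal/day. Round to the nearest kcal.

3655 Cal/day

Mifflin-St Jeor (female): BMR = 10(158.5) + 6.25(188) − 5(45) − 161 = 1585 + 1175 − 225 − 161 = 2374 kcal/day.
TEE = 2374 × 1.725 = 4095.15 kcal/day.
Required daily deficit = 0.4 × 7700 ÷ 7 = 440 kcal/day.
Target intake = 4095.15 − 440 = 3655.15 kcal/day.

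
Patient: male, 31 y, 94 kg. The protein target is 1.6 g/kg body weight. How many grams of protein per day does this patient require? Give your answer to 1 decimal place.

150.4 g/day

Protein = 1.6 g/kg × 94 kg = 150.4 g/day.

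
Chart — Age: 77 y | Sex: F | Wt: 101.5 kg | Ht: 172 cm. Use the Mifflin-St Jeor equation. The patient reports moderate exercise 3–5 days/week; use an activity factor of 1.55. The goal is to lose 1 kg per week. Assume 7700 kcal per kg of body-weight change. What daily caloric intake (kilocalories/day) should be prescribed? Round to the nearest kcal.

Mifflin-St Jeor (female): BMR = 10(101.5) + 6.25(172) − 5(77) − 161 = 1015 + 1075 − 385 − 161 = 1544 kcal/day.
TEE = 1544 × 1.55 = 2393.2 kcal/day.
Required daily deficit = 1 × 7700 ÷ 7 = 1100 kcal/day.
Target intake = 2393.2 − 1100 = 1293.2 kcal/day.

1293 kilocalories/day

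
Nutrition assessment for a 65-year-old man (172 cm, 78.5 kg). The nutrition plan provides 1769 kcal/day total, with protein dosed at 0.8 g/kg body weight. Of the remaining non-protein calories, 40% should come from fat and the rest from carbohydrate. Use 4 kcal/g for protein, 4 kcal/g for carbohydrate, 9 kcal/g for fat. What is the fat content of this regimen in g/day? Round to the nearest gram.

Protein = 0.8 × 78.5 = 62.8 g → 62.8 × 4 = 251.2 kcal.
Non-protein calories = 1769 − 251.2 = 1517.8 kcal.
Fat: 40% × 1517.8 = 607.12 kcal; carbohydrate: 910.68 kcal.
Fat: 607.12 kcal ÷ 9 kcal/g = 67.4578 g.

67 g/day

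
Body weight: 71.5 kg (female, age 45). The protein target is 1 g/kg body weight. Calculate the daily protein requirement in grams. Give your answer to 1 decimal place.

Protein = 1 g/kg × 71.5 kg = 71.5 g/day.

71.5 g/day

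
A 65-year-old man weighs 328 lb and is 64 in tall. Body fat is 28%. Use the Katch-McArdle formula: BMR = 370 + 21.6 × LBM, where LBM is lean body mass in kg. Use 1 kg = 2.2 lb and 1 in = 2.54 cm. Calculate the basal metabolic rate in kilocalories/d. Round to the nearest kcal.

2689 kilocalories/d

Convert to metric: weight = 328 ÷ 2.2 = 149.0909 kg; height = 64 × 2.54 = 162.56 cm.
LBM = 149.0909 × (1 − 0.28) = 107.3455 kg. Katch-McArdle: BMR = 370 + 21.6 × 107.3455 = 2688.6618 kcal/day.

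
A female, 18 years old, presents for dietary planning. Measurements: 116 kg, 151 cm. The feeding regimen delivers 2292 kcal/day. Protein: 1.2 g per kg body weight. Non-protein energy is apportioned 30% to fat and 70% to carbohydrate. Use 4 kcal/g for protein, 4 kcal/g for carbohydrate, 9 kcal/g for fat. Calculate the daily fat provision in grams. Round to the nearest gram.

Protein = 1.2 × 116 = 139.2 g → 139.2 × 4 = 556.8 kcal.
Non-protein calories = 2292 − 556.8 = 1735.2 kcal.
Fat: 30% × 1735.2 = 520.56 kcal; carbohydrate: 1214.64 kcal.
Fat: 520.56 kcal ÷ 9 kcal/g = 57.84 g.

58 g/day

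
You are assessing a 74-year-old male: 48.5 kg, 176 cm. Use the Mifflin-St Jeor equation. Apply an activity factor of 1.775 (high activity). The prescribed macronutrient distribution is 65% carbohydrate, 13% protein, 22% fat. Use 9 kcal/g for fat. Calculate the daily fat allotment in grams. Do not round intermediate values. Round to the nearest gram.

53 g/day

Mifflin-St Jeor (male): BMR = 10(48.5) + 6.25(176) − 5(74) + 5 = 485 + 1100 − 370 + 5 = 1220 kcal/day.
TEE = 1220 × 1.775 = 2165.5 kcal/day.
Fat energy = 22% × 2165.5 = 476.41 kcal.
Fat = 476.41 ÷ 9 kcal/g = 52.9344 g.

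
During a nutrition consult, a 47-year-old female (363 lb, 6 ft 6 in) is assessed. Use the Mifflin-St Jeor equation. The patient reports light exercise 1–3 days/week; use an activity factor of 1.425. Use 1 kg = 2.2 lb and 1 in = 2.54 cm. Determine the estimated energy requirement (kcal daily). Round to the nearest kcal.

3551 kcal daily

Convert to metric: weight = 363 ÷ 2.2 = 165 kg; height = (6×12 + 6) × 2.54 = 78 × 2.54 = 198.12 cm.
Mifflin-St Jeor (female): BMR = 10(165) + 6.25(198.12) − 5(47) − 161 = 1650 + 1238.25 − 235 − 161 = 2492.25 kcal/day.
TEE = BMR × activity factor = 2492.25 × 1.425 = 3551.4563 kcal/day.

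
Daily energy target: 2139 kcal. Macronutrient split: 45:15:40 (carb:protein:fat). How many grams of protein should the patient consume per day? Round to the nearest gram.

Protein energy = 15% × 2139 = 320.85 kcal.
At 4 kcal/g: 320.85 ÷ 4 = 80.2125 g.

80 g/day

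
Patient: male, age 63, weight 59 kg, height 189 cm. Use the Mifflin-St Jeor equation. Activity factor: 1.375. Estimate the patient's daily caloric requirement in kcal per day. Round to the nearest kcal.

Mifflin-St Jeor (male): BMR = 10(59) + 6.25(189) − 5(63) + 5 = 590 + 1181.25 − 315 + 5 = 1461.25 kcal/day.
TEE = BMR × activity factor = 1461.25 × 1.375 = 2009.2188 kcal/day.

2009 kcal per day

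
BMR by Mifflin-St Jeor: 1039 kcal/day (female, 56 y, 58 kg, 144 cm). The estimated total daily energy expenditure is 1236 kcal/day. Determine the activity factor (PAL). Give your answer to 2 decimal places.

Activity factor = TEE ÷ BMR = 1236 ÷ 1039 = 1.19.

1.19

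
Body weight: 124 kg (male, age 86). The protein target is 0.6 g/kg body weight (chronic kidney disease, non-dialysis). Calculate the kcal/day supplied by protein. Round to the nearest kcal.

298 kcal/day

Protein = 0.6 g/kg × 124 kg = 74.4 g/day.
Protein energy = 74.4 g × 4 kcal/g = 297.6 kcal/day.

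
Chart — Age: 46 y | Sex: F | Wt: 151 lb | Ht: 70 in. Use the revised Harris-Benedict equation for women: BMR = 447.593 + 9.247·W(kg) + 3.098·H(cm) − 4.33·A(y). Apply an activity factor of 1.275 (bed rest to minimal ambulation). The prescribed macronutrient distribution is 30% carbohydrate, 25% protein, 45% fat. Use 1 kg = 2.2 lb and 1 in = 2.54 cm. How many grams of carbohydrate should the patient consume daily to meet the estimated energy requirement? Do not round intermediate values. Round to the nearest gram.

137 g/day

Convert to metric: weight = 151 ÷ 2.2 = 68.6364 kg; height = 70 × 2.54 = 177.8 cm.
Harris-Benedict: BMR = 447.593 + 9.247(68.6364) + 3.098(177.8) − 4.33(46) = 1433.9179 kcal/day.
TEE = 1433.9179 × 1.275 = 1828.2453 kcal/day.
Carbohydrate energy = 30% × 1828.2453 = 548.4736 kcal.
Carbohydrate = 548.4736 ÷ 4 kcal/g = 137.1184 g.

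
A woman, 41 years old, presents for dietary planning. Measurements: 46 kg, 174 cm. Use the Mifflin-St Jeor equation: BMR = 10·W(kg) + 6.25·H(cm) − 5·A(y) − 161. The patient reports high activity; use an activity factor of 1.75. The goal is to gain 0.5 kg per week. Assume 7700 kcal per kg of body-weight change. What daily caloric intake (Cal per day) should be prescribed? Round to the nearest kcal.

2618 Cal per day

Mifflin-St Jeor (female): BMR = 10(46) + 6.25(174) − 5(41) − 161 = 460 + 1087.5 − 205 − 161 = 1181.5 kcal/day.
TEE = 1181.5 × 1.75 = 2067.625 kcal/day.
Required daily surplus = 0.5 × 7700 ÷ 7 = 550 kcal/day.
Target intake = 2067.625 + 550 = 2617.625 kcal/day.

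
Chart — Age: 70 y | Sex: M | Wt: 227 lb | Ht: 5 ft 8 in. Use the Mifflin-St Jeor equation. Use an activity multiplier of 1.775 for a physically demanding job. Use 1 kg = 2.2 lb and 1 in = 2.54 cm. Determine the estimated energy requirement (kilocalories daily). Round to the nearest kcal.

Convert to metric: weight = 227 ÷ 2.2 = 103.1818 kg; height = (5×12 + 8) × 2.54 = 68 × 2.54 = 172.72 cm.
Mifflin-St Jeor (male): BMR = 10(103.1818) + 6.25(172.72) − 5(70) + 5 = 1031.8182 + 1079.5 − 350 + 5 = 1766.3182 kcal/day.
TEE = BMR × activity factor = 1766.3182 × 1.775 = 3135.2148 kcal/day.

3135 kilocalories daily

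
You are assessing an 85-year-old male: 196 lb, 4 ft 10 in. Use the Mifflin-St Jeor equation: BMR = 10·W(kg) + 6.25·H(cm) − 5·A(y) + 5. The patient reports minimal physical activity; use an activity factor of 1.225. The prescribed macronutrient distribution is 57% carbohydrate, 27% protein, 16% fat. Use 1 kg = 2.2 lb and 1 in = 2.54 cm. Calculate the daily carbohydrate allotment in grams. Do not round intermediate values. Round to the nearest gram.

Convert to metric: weight = 196 ÷ 2.2 = 89.0909 kg; height = (4×12 + 10) × 2.54 = 58 × 2.54 = 147.32 cm.
Mifflin-St Jeor (male): BMR = 10(89.0909) + 6.25(147.32) − 5(85) + 5 = 890.9091 + 920.75 − 425 + 5 = 1391.6591 kcal/day.
TEE = 1391.6591 × 1.225 = 1704.7824 kcal/day.
Carbohydrate energy = 57% × 1704.7824 = 971.726 kcal.
Carbohydrate = 971.726 ÷ 4 kcal/g = 242.9315 g.

243 g/day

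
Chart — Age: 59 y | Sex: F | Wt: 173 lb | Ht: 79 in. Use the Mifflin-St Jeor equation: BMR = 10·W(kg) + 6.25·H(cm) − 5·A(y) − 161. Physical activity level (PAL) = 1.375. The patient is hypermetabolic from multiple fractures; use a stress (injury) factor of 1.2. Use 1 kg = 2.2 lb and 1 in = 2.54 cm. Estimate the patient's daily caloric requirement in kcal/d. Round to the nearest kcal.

Convert to metric: weight = 173 ÷ 2.2 = 78.6364 kg; height = 79 × 2.54 = 200.66 cm.
Mifflin-St Jeor (female): BMR = 10(78.6364) + 6.25(200.66) − 5(59) − 161 = 786.3636 + 1254.125 − 295 − 161 = 1584.4886 kcal/day.
TEE = BMR × activity factor = 1584.4886 × 1.375 = 2178.6719 kcal/day.
Apply stress factor: 2178.6719 × 1.2 = 2614.4063 kcal/day.

2614 kcal/d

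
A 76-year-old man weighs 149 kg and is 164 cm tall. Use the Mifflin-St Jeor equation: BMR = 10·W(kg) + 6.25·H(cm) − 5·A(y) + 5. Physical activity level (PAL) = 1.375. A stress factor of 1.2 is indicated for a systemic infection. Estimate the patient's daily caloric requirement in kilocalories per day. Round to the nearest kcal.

Mifflin-St Jeor (male): BMR = 10(149) + 6.25(164) − 5(76) + 5 = 1490 + 1025 − 380 + 5 = 2140 kcal/day.
TEE = BMR × activity factor = 2140 × 1.375 = 2942.5 kcal/day.
Apply stress factor: 2942.5 × 1.2 = 3531 kcal/day.

3531 kilocalories per day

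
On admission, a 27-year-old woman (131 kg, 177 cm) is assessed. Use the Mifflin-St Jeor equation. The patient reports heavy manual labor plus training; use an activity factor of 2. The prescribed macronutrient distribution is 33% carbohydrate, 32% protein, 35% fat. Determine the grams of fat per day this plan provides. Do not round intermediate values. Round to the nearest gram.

165 g/day

Mifflin-St Jeor (female): BMR = 10(131) + 6.25(177) − 5(27) − 161 = 1310 + 1106.25 − 135 − 161 = 2120.25 kcal/day.
TEE = 2120.25 × 2 = 4240.5 kcal/day.
Fat energy = 35% × 4240.5 = 1484.175 kcal.
Fat = 1484.175 ÷ 9 kcal/g = 164.9083 g.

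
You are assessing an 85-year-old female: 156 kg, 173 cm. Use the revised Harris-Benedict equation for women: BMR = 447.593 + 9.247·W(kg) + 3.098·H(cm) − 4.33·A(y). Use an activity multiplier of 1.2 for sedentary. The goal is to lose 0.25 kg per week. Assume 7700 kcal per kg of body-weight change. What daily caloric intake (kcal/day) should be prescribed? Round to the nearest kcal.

Harris-Benedict: BMR = 447.593 + 9.247(156) + 3.098(173) − 4.33(85) = 2058.029 kcal/day.
TEE = 2058.029 × 1.2 = 2469.6348 kcal/day.
Required daily deficit = 0.25 × 7700 ÷ 7 = 275 kcal/day.
Target intake = 2469.6348 − 275 = 2194.6348 kcal/day.

2195 kcal/day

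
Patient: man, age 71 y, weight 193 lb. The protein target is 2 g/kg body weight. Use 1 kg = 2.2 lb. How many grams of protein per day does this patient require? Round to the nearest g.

175 g/day

Weight in kg = 193 ÷ 2.2 = 87.7273 kg.
Protein = 2 g/kg × 87.7273 kg = 175.4545 g/day.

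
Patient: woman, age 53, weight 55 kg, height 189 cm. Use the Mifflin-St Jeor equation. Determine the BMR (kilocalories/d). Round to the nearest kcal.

Mifflin-St Jeor (female): BMR = 10(55) + 6.25(189) − 5(53) − 161 = 550 + 1181.25 − 265 − 161 = 1305.25 kcal/day.

1305 kilocalories/d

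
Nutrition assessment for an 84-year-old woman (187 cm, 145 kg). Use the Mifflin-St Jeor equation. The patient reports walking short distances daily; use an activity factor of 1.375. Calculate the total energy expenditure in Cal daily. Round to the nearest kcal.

Mifflin-St Jeor (female): BMR = 10(145) + 6.25(187) − 5(84) − 161 = 1450 + 1168.75 − 420 − 161 = 2037.75 kcal/day.
TEE = BMR × activity factor = 2037.75 × 1.375 = 2801.9063 kcal/day.

2802 Cal daily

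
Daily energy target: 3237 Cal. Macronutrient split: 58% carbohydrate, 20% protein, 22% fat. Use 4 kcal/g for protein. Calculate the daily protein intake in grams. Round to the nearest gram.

Protein energy = 20% × 3237 = 647.4 kcal.
At 4 kcal/g: 647.4 ÷ 4 = 161.85 g.

162 g/day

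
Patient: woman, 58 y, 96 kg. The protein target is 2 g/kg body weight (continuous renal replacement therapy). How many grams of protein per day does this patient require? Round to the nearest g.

192 g/day

Protein = 2 g/kg × 96 kg = 192 g/day.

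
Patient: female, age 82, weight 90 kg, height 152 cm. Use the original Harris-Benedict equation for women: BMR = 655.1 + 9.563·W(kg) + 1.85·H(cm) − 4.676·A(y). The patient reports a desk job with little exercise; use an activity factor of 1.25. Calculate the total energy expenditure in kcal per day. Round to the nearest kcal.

Harris-Benedict: BMR = 655.1 + 9.563(90) + 1.85(152) − 4.676(82) = 1413.538 kcal/day.
TEE = BMR × activity factor = 1413.538 × 1.25 = 1766.9225 kcal/day.

1767 kcal per day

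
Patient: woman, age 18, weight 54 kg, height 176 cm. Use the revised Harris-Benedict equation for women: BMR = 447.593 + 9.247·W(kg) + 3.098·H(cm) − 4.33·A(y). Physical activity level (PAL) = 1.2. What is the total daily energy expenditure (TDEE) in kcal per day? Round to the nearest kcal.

Harris-Benedict: BMR = 447.593 + 9.247(54) + 3.098(176) − 4.33(18) = 1414.239 kcal/day.
TEE = BMR × activity factor = 1414.239 × 1.2 = 1697.0868 kcal/day.

1697 kcal per day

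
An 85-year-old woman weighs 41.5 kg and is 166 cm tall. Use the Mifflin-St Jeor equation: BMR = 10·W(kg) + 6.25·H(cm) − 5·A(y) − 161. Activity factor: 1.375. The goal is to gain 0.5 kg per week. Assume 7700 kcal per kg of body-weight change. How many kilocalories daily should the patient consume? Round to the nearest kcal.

Mifflin-St Jeor (female): BMR = 10(41.5) + 6.25(166) − 5(85) − 161 = 415 + 1037.5 − 425 − 161 = 866.5 kcal/day.
TEE = 866.5 × 1.375 = 1191.4375 kcal/day.
Required daily surplus = 0.5 × 7700 ÷ 7 = 550 kcal/day.
Target intake = 1191.4375 + 550 = 1741.4375 kcal/day.

1741 kilocalories daily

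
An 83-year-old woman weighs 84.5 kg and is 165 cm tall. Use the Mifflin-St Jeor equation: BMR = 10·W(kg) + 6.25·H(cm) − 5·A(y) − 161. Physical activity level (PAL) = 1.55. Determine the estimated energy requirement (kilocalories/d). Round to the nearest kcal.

Mifflin-St Jeor (female): BMR = 10(84.5) + 6.25(165) − 5(83) − 161 = 845 + 1031.25 − 415 − 161 = 1300.25 kcal/day.
TEE = BMR × activity factor = 1300.25 × 1.55 = 2015.3875 kcal/day.

2015 kilocalories/d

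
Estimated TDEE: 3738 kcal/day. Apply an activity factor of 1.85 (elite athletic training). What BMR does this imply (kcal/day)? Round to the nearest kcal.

2021 kcal/day

BMR = TEE ÷ activity factor = 3738 ÷ 1.85 = 2020.5405 kcal/day.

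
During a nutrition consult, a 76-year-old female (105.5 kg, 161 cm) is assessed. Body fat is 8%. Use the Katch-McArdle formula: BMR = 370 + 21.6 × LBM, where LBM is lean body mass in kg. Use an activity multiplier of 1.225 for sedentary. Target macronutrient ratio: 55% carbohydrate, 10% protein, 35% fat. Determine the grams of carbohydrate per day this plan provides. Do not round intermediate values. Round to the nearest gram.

415 g/day

LBM = 105.5 × (1 − 0.08) = 97.06 kg. Katch-McArdle: BMR = 370 + 21.6 × 97.06 = 2466.496 kcal/day.
TEE = 2466.496 × 1.225 = 3021.4576 kcal/day.
Carbohydrate energy = 55% × 3021.4576 = 1661.8017 kcal.
Carbohydrate = 1661.8017 ÷ 4 kcal/g = 415.4504 g.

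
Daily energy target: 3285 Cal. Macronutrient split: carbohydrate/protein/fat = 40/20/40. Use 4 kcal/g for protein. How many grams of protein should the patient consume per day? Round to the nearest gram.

164 g/day

Protein energy = 20% × 3285 = 657 kcal.
At 4 kcal/g: 657 ÷ 4 = 164.25 g.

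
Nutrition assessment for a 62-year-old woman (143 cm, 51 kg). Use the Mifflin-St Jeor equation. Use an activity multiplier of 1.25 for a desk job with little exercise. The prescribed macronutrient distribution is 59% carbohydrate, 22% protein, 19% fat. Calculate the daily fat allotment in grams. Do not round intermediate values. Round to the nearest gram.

25 g/day

Mifflin-St Jeor (female): BMR = 10(51) + 6.25(143) − 5(62) − 161 = 510 + 893.75 − 310 − 161 = 932.75 kcal/day.
TEE = 932.75 × 1.25 = 1165.9375 kcal/day.
Fat energy = 19% × 1165.9375 = 221.5281 kcal.
Fat = 221.5281 ÷ 9 kcal/g = 24.6142 g.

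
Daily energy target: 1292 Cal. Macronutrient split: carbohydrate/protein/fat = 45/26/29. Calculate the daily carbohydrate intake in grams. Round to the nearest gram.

Carbohydrate energy = 45% × 1292 = 581.4 kcal.
At 4 kcal/g: 581.4 ÷ 4 = 145.35 g.

145 g/day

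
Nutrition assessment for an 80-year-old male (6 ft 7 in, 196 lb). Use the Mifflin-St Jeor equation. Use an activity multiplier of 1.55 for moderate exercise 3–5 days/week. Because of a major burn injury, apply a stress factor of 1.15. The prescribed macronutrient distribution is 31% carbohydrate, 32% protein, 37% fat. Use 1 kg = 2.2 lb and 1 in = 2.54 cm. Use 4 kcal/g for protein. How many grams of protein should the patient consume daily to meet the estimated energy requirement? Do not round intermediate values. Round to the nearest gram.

Convert to metric: weight = 196 ÷ 2.2 = 89.0909 kg; height = (6×12 + 7) × 2.54 = 79 × 2.54 = 200.66 cm.
Mifflin-St Jeor (male): BMR = 10(89.0909) + 6.25(200.66) − 5(80) + 5 = 890.9091 + 1254.125 − 400 + 5 = 1750.0341 kcal/day.
TEE = 1750.0341 × 1.55 = 2712.5528 kcal/day.
With stress factor 1.15: 2712.5528 × 1.15 = 3119.4358 kcal/day.
Protein energy = 32% × 3119.4358 = 998.2194 kcal.
Protein = 998.2194 ÷ 4 kcal/g = 249.5549 g.

250 g/day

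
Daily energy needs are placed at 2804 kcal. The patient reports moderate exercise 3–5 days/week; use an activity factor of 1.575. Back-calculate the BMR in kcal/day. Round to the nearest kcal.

1780 kcal/day

BMR = TEE ÷ activity factor = 2804 ÷ 1.575 = 1780.3175 kcal/day.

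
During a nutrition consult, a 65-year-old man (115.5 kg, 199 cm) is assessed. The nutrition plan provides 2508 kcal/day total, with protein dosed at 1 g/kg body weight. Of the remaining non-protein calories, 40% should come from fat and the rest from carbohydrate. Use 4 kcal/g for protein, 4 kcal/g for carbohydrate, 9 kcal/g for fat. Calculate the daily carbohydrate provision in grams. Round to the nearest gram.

Protein = 1 × 115.5 = 115.5 g → 115.5 × 4 = 462 kcal.
Non-protein calories = 2508 − 462 = 2046 kcal.
Fat: 40% × 2046 = 818.4 kcal; carbohydrate: 1227.6 kcal.
Carbohydrate: 1227.6 kcal ÷ 4 kcal/g = 306.9 g.

307 g/day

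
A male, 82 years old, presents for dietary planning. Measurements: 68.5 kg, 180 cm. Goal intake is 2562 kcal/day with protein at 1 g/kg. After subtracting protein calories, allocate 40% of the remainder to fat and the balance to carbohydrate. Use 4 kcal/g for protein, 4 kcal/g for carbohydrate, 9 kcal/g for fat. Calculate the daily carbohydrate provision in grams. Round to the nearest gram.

Protein = 1 × 68.5 = 68.5 g → 68.5 × 4 = 274 kcal.
Non-protein calories = 2562 − 274 = 2288 kcal.
Fat: 40% × 2288 = 915.2 kcal; carbohydrate: 1372.8 kcal.
Carbohydrate: 1372.8 kcal ÷ 4 kcal/g = 343.2 g.

343 g/day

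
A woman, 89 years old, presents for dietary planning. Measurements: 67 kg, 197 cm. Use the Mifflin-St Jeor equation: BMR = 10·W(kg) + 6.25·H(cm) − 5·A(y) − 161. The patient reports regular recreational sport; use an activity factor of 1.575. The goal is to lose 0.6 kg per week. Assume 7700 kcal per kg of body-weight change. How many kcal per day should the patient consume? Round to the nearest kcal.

1380 kcal per day

Mifflin-St Jeor (female): BMR = 10(67) + 6.25(197) − 5(89) − 161 = 670 + 1231.25 − 445 − 161 = 1295.25 kcal/day.
TEE = 1295.25 × 1.575 = 2040.0188 kcal/day.
Required daily deficit = 0.6 × 7700 ÷ 7 = 660 kcal/day.
Target intake = 2040.0188 − 660 = 1380.0188 kcal/day.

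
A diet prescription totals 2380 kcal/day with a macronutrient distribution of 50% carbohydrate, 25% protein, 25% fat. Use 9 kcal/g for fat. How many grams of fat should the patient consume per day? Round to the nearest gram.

Fat energy = 25% × 2380 = 595 kcal.
At 9 kcal/g: 595 ÷ 9 = 66.1111 g.

66 g/day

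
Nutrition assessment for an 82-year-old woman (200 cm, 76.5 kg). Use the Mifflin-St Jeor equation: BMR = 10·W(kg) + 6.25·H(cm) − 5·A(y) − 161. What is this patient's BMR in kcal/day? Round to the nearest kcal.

1444 kcal/day

Mifflin-St Jeor (female): BMR = 10(76.5) + 6.25(200) − 5(82) − 161 = 765 + 1250 − 410 − 161 = 1444 kcal/day.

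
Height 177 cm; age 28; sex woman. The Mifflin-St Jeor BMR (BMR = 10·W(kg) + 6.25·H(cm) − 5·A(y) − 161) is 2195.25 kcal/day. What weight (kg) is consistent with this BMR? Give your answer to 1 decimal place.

139.0 kg

2195.25 = 10·W + 6.25(177) − 5(28) − 161
10·W = 2195.25 − 805.25 = 1390, so W = 139 kg.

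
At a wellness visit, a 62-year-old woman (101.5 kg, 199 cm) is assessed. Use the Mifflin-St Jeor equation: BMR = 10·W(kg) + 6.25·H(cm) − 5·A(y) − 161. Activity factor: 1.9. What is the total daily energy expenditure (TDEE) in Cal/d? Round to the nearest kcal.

Mifflin-St Jeor (female): BMR = 10(101.5) + 6.25(199) − 5(62) − 161 = 1015 + 1243.75 − 310 − 161 = 1787.75 kcal/day.
TEE = BMR × activity factor = 1787.75 × 1.9 = 3396.725 kcal/day.

3397 Cal/d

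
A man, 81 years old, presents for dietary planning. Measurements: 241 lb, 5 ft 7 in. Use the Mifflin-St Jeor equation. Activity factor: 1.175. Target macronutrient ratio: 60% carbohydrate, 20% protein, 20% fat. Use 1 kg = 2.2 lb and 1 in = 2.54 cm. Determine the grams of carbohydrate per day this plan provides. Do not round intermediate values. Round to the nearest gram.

Convert to metric: weight = 241 ÷ 2.2 = 109.5455 kg; height = (5×12 + 7) × 2.54 = 67 × 2.54 = 170.18 cm.
Mifflin-St Jeor (male): BMR = 10(109.5455) + 6.25(170.18) − 5(81) + 5 = 1095.4545 + 1063.625 − 405 + 5 = 1759.0795 kcal/day.
TEE = 1759.0795 × 1.175 = 2066.9185 kcal/day.
Carbohydrate energy = 60% × 2066.9185 = 1240.1511 kcal.
Carbohydrate = 1240.1511 ÷ 4 kcal/g = 310.0378 g.

310 g/day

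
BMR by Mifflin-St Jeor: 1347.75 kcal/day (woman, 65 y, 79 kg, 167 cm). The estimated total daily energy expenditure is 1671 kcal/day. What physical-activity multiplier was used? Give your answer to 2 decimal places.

Activity factor = TEE ÷ BMR = 1671 ÷ 1347.75 = 1.24.

1.24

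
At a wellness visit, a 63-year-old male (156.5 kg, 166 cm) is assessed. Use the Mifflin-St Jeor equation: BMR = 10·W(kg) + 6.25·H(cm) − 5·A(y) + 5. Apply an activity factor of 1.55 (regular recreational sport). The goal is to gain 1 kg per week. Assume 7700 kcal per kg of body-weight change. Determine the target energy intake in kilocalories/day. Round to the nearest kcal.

Mifflin-St Jeor (male): BMR = 10(156.5) + 6.25(166) − 5(63) + 5 = 1565 + 1037.5 − 315 + 5 = 2292.5 kcal/day.
TEE = 2292.5 × 1.55 = 3553.375 kcal/day.
Required daily surplus = 1 × 7700 ÷ 7 = 1100 kcal/day.
Target intake = 3553.375 + 1100 = 4653.375 kcal/day.

4653 kilocalories/day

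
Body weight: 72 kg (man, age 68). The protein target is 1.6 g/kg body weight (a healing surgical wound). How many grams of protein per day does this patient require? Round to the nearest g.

115 g/day

Protein = 1.6 g/kg × 72 kg = 115.2 g/day.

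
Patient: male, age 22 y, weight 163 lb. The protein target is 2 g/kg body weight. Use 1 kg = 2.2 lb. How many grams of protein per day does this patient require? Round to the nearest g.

Weight in kg = 163 ÷ 2.2 = 74.0909 kg.
Protein = 2 g/kg × 74.0909 kg = 148.1818 g/day.

148 g/day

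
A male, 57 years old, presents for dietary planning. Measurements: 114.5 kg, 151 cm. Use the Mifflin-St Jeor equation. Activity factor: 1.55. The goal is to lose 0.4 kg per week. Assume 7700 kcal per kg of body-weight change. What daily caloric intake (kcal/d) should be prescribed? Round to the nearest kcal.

2364 kcal/d

Mifflin-St Jeor (male): BMR = 10(114.5) + 6.25(151) − 5(57) + 5 = 1145 + 943.75 − 285 + 5 = 1808.75 kcal/day.
TEE = 1808.75 × 1.55 = 2803.5625 kcal/day.
Required daily deficit = 0.4 × 7700 ÷ 7 = 440 kcal/day.
Target intake = 2803.5625 − 440 = 2363.5625 kcal/day.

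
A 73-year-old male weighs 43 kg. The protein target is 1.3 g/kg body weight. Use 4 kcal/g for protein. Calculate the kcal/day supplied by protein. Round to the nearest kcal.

224 kcal/day

Protein = 1.3 g/kg × 43 kg = 55.9 g/day.
Protein energy = 55.9 g × 4 kcal/g = 223.6 kcal/day.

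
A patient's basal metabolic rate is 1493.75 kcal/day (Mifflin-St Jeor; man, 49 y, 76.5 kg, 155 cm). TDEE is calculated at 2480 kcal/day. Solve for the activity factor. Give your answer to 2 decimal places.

1.66

Activity factor = TEE ÷ BMR = 2480 ÷ 1493.75 = 1.66.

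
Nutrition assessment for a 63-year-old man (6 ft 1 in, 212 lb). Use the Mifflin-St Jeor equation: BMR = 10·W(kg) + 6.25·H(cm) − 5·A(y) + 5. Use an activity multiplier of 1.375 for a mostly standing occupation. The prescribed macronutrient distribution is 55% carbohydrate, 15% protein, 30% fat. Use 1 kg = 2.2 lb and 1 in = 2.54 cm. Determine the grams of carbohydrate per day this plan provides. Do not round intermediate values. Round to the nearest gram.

Convert to metric: weight = 212 ÷ 2.2 = 96.3636 kg; height = (6×12 + 1) × 2.54 = 73 × 2.54 = 185.42 cm.
Mifflin-St Jeor (male): BMR = 10(96.3636) + 6.25(185.42) − 5(63) + 5 = 963.6364 + 1158.875 − 315 + 5 = 1812.5114 kcal/day.
TEE = 1812.5114 × 1.375 = 2492.2031 kcal/day.
Carbohydrate energy = 55% × 2492.2031 = 1370.7117 kcal.
Carbohydrate = 1370.7117 ÷ 4 kcal/g = 342.6779 g.

343 g/day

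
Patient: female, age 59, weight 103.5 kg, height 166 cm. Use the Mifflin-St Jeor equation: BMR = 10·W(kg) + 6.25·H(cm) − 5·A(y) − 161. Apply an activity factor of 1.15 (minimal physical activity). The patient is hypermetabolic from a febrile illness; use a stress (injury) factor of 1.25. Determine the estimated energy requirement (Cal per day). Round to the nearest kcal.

2324 Cal per day

Mifflin-St Jeor (female): BMR = 10(103.5) + 6.25(166) − 5(59) − 161 = 1035 + 1037.5 − 295 − 161 = 1616.5 kcal/day.
TEE = BMR × activity factor = 1616.5 × 1.15 = 1858.975 kcal/day.
Apply stress factor: 1858.975 × 1.25 = 2323.7188 kcal/day.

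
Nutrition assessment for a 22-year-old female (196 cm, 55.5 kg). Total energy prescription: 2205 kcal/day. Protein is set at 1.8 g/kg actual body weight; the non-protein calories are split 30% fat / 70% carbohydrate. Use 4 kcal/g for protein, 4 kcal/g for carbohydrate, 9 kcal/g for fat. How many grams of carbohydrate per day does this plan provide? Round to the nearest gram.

316 g/day

Protein = 1.8 × 55.5 = 99.9 g → 99.9 × 4 = 399.6 kcal.
Non-protein calories = 2205 − 399.6 = 1805.4 kcal.
Fat: 30% × 1805.4 = 541.62 kcal; carbohydrate: 1263.78 kcal.
Carbohydrate: 1263.78 kcal ÷ 4 kcal/g = 315.945 g.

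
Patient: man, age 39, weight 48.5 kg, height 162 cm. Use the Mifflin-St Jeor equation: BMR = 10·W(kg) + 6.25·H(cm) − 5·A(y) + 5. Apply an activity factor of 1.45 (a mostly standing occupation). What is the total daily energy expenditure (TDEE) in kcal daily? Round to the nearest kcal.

Mifflin-St Jeor (male): BMR = 10(48.5) + 6.25(162) − 5(39) + 5 = 485 + 1012.5 − 195 + 5 = 1307.5 kcal/day.
TEE = BMR × activity factor = 1307.5 × 1.45 = 1895.875 kcal/day.

1896 kcal daily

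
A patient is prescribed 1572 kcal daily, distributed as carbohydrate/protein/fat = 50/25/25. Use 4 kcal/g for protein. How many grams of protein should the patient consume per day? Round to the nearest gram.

Protein energy = 25% × 1572 = 393 kcal.
At 4 kcal/g: 393 ÷ 4 = 98.25 g.

98 g/day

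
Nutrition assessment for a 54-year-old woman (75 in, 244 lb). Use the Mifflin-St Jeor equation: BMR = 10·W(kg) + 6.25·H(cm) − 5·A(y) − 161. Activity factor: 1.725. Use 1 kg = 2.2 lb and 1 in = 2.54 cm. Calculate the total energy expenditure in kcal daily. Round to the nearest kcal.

3224 kcal daily

Convert to metric: weight = 244 ÷ 2.2 = 110.9091 kg; height = 75 × 2.54 = 190.5 cm.
Mifflin-St Jeor (female): BMR = 10(110.9091) + 6.25(190.5) − 5(54) − 161 = 1109.0909 + 1190.625 − 270 − 161 = 1868.7159 kcal/day.
TEE = BMR × activity factor = 1868.7159 × 1.725 = 3223.5349 kcal/day.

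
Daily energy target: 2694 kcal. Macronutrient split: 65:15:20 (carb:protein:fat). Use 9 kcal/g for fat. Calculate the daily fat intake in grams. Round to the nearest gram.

Fat energy = 20% × 2694 = 538.8 kcal.
At 9 kcal/g: 538.8 ÷ 9 = 59.8667 g.

60 g/day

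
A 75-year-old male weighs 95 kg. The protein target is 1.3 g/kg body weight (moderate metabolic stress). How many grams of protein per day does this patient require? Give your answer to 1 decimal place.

123.5 g/day

Protein = 1.3 g/kg × 95 kg = 123.5 g/day.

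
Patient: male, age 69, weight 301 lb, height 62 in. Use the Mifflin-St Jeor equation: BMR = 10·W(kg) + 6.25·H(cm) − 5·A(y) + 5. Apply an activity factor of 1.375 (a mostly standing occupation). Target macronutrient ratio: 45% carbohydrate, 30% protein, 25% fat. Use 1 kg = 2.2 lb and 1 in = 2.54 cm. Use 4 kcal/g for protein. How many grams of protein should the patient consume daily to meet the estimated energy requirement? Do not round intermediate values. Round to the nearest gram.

Convert to metric: weight = 301 ÷ 2.2 = 136.8182 kg; height = 62 × 2.54 = 157.48 cm.
Mifflin-St Jeor (male): BMR = 10(136.8182) + 6.25(157.48) − 5(69) + 5 = 1368.1818 + 984.25 − 345 + 5 = 2012.4318 kcal/day.
TEE = 2012.4318 × 1.375 = 2767.0938 kcal/day.
Protein energy = 30% × 2767.0938 = 830.1281 kcal.
Protein = 830.1281 ÷ 4 kcal/g = 207.532 g.

208 g/day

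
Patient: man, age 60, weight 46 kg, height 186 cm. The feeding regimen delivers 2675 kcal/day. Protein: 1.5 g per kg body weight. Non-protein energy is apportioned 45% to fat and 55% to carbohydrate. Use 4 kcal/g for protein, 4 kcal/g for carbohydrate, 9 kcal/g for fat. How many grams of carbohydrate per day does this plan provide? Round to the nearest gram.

Protein = 1.5 × 46 = 69 g → 69 × 4 = 276 kcal.
Non-protein calories = 2675 − 276 = 2399 kcal.
Fat: 45% × 2399 = 1079.55 kcal; carbohydrate: 1319.45 kcal.
Carbohydrate: 1319.45 kcal ÷ 4 kcal/g = 329.8625 g.

330 g/day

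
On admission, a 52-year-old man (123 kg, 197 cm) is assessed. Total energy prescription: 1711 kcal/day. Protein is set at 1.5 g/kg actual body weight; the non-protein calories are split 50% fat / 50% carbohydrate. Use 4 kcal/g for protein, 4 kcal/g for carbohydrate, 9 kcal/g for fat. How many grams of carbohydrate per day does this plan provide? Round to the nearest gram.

122 g/day

Protein = 1.5 × 123 = 184.5 g → 184.5 × 4 = 738 kcal.
Non-protein calories = 1711 − 738 = 973 kcal.
Fat: 50% × 973 = 486.5 kcal; carbohydrate: 486.5 kcal.
Carbohydrate: 486.5 kcal ÷ 4 kcal/g = 121.625 g.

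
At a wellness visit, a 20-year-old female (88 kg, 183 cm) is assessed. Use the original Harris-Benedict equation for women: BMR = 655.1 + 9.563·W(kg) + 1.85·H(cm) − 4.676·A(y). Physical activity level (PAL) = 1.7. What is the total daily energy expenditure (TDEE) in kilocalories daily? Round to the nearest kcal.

2961 kilocalories daily

Harris-Benedict: BMR = 655.1 + 9.563(88) + 1.85(183) − 4.676(20) = 1741.674 kcal/day.
TEE = BMR × activity factor = 1741.674 × 1.7 = 2960.8458 kcal/day.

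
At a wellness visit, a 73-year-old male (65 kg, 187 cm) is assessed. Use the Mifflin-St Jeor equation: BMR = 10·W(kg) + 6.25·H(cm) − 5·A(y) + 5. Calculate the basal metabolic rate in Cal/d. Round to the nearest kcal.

1459 Cal/d

Mifflin-St Jeor (male): BMR = 10(65) + 6.25(187) − 5(73) + 5 = 650 + 1168.75 − 365 + 5 = 1458.75 kcal/day.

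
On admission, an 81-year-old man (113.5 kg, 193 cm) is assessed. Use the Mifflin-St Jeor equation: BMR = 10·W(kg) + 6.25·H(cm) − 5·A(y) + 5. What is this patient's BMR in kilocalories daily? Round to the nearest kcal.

Mifflin-St Jeor (male): BMR = 10(113.5) + 6.25(193) − 5(81) + 5 = 1135 + 1206.25 − 405 + 5 = 1941.25 kcal/day.

1941 kilocalories daily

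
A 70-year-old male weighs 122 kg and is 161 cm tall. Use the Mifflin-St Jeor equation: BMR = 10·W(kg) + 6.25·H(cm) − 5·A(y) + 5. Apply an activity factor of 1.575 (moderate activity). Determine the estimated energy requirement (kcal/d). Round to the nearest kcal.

2963 kcal/d

Mifflin-St Jeor (male): BMR = 10(122) + 6.25(161) − 5(70) + 5 = 1220 + 1006.25 − 350 + 5 = 1881.25 kcal/day.
TEE = BMR × activity factor = 1881.25 × 1.575 = 2962.9688 kcal/day.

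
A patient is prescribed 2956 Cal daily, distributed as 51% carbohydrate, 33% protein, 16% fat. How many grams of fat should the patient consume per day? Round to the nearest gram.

Fat energy = 16% × 2956 = 472.96 kcal.
At 9 kcal/g: 472.96 ÷ 9 = 52.5511 g.

53 g/day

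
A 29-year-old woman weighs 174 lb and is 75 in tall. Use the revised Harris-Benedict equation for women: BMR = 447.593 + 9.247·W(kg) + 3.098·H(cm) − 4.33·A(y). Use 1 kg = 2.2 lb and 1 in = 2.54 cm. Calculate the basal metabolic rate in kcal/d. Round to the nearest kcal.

Convert to metric: weight = 174 ÷ 2.2 = 79.0909 kg; height = 75 × 2.54 = 190.5 cm.
Harris-Benedict: BMR = 447.593 + 9.247(79.0909) + 3.098(190.5) − 4.33(29) = 1643.5456 kcal/day.

1644 kcal/d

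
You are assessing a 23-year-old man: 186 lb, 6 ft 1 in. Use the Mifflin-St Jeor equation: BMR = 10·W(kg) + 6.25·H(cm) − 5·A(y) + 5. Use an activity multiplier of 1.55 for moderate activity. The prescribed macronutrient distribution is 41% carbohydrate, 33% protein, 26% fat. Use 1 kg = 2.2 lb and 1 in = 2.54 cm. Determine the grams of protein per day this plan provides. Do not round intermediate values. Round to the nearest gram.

242 g/day

Convert to metric: weight = 186 ÷ 2.2 = 84.5455 kg; height = (6×12 + 1) × 2.54 = 73 × 2.54 = 185.42 cm.
Mifflin-St Jeor (male): BMR = 10(84.5455) + 6.25(185.42) − 5(23) + 5 = 845.4545 + 1158.875 − 115 + 5 = 1894.3295 kcal/day.
TEE = 1894.3295 × 1.55 = 2936.2108 kcal/day.
Protein energy = 33% × 2936.2108 = 968.9496 kcal.
Protein = 968.9496 ÷ 4 kcal/g = 242.2374 g.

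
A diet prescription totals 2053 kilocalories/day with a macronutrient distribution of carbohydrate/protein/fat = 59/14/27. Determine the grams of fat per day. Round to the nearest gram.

62 g/day

Fat energy = 27% × 2053 = 554.31 kcal.
At 9 kcal/g: 554.31 ÷ 9 = 61.59 g.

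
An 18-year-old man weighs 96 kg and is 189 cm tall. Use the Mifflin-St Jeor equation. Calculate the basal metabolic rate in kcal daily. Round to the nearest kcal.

2056 kcal daily

Mifflin-St Jeor (male): BMR = 10(96) + 6.25(189) − 5(18) + 5 = 960 + 1181.25 − 90 + 5 = 2056.25 kcal/day.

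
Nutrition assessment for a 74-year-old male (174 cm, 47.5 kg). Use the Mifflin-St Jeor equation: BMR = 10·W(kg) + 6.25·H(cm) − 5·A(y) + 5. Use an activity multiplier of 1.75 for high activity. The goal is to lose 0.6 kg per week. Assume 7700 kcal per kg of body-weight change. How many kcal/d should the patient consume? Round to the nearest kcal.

Mifflin-St Jeor (male): BMR = 10(47.5) + 6.25(174) − 5(74) + 5 = 475 + 1087.5 − 370 + 5 = 1197.5 kcal/day.
TEE = 1197.5 × 1.75 = 2095.625 kcal/day.
Required daily deficit = 0.6 × 7700 ÷ 7 = 660 kcal/day.
Target intake = 2095.625 − 660 = 1435.625 kcal/day.

1436 kcal/d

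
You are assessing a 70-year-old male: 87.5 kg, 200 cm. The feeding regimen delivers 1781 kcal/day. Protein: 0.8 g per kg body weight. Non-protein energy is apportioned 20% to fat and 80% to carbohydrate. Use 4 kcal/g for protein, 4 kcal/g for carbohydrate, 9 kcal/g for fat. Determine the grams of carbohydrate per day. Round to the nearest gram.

300 g/day

Protein = 0.8 × 87.5 = 70 g → 70 × 4 = 280 kcal.
Non-protein calories = 1781 − 280 = 1501 kcal.
Fat: 20% × 1501 = 300.2 kcal; carbohydrate: 1200.8 kcal.
Carbohydrate: 1200.8 kcal ÷ 4 kcal/g = 300.2 g.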